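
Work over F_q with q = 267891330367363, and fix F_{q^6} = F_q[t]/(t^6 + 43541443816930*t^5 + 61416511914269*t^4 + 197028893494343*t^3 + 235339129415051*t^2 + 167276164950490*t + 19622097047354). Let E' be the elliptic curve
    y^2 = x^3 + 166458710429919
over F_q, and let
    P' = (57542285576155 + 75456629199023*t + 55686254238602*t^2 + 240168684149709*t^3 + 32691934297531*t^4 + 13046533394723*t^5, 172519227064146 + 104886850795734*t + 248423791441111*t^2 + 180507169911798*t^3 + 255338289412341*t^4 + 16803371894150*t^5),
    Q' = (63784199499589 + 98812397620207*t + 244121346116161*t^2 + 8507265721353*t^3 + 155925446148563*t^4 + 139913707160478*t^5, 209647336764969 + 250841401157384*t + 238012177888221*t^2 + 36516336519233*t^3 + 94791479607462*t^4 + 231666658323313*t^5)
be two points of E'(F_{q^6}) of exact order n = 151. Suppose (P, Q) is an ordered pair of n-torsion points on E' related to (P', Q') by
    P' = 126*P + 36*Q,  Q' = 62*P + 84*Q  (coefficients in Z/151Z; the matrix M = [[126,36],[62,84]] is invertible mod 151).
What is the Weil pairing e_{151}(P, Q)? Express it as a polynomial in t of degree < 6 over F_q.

23405974745975 + 214866705454746*t + 17496442193835*t^2 + 28423163415151*t^3 + 58749928596321*t^4 + 54356050816424*t^5

e_{151} is bilinear + alternating on E[151], so e_{151}(126*P + 36*Q, 62*P + 84*Q) = e_{151}(P,Q)^(126*84-36*62).
Hence e(P,Q) = e(P',Q')^{45} where 45 = 47^{-1} mod 151.
Double-and-add over 10010111: 8-1 doublings, 5-1 additions; each step l_{T,T}/v_{2T} or l_{T,P'}/v at Q'+S for random S.
Miller gives e_{151}(P',Q') = 109583740331495 + 247215690242619*t + 228369016369736*t^2 + 235966254056806*t^3 + 45928708319286*t^4 + 64132839965206*t^5 in F_{267891330367363^6}.
Finally e_{151}(P,Q) = 23405974745975 + 214866705454746*t + 17496442193835*t^2 + 28423163415151*t^3 + 58749928596321*t^4 + 54356050816424*t^5.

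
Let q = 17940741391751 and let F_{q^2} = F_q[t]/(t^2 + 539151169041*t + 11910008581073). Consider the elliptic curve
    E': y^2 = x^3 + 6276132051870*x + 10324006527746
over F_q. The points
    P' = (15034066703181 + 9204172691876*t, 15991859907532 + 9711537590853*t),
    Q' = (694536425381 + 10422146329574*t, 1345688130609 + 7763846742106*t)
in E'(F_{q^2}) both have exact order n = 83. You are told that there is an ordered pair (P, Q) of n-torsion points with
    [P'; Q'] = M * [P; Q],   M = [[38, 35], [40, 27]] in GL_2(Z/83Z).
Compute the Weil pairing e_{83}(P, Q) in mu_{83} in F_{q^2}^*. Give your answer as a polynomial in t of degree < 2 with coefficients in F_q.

6044142871436 + 15569751662661*t

Under M = [[38,35],[40,27]] in GL_2(Z/83), e_{83}(P',Q') = e_{83}(P,Q)^(38*27-35*40 mod 83).
Hence e(P,Q) = e(P',Q')^{81} where 81 = 41^{-1} mod 83.
Double-and-add over 1010011: 7-1 doublings, 4-1 additions; each step l_{T,T}/v_{2T} or l_{T,P'}/v at Q'+S for random S.
e_{83}(P',Q') = 1684778854810 + 11006948315340*t.
Finally e_{83}(P,Q) = 6044142871436 + 15569751662661*t.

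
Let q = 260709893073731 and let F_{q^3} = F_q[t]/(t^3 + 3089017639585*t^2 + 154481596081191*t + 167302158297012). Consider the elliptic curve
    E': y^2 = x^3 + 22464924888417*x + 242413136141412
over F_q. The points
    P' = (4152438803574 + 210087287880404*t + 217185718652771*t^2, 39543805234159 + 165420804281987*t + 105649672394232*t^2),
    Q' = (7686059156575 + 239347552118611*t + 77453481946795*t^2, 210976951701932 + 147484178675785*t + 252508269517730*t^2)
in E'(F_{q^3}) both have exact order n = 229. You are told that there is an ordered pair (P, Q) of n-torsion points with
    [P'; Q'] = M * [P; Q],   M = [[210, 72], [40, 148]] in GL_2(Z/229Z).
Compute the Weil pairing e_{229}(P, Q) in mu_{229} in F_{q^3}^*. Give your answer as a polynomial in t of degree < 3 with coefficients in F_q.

The 229-Weil pairing on E[229] over F_{260709893073731} is alternating-bilinear: e_{229}(P',Q') = e_{229}(P,Q)^det(M).
210*148 - 72*40 = 28200; reduced mod 229: det = 33, inverse 118.
Miller loop for e_{229} over F_{260709893073731^3}: bits of 229 = 11100101; 7 double steps + 4 add steps, l/v at each.
So e_{229}(P',Q') = 181148899635197 + 172535132665211*t + 166909067013982*t^2.
Hence e(P,Q) = 94610273053605 + 158660432016908*t + 142837705848675*t^2 in F_{260709893073731^3}^*.

94610273053605 + 158660432016908*t + 142837705848675*t^2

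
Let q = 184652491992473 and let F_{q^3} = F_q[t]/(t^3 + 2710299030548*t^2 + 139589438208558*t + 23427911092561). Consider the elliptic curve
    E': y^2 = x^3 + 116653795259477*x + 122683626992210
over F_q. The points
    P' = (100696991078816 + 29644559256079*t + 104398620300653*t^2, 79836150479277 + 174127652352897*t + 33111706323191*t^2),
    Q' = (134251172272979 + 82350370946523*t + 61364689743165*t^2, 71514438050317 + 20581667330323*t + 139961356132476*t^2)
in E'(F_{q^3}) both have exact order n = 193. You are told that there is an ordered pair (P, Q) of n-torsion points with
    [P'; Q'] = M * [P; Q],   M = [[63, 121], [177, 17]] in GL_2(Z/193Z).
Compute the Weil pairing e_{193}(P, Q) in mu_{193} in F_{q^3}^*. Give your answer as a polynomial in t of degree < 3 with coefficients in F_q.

Since e_{193}(P,P)=e_{193}(Q,Q)=1 and e_{193}(Q,P)=e_{193}(P,Q)^{-1}, expanding e_{193}(63*P + 121*Q,177*P + 17*Q) leaves e(P,Q)^det(M).
63*17 - 121*177 = -20346; reduced mod 193: det = 112, inverse 81.
n = 193 = (11000001)_2 (8 bits, wt 3); accumulate f_{193,P'}(Q'+S)/f_{193,P'}(S) along the 7-step ladder.
Miller gives e_{193}(P',Q') = 182139230799201 + 134930085775815*t + 487042188808*t^2 in F_{184652491992473^3}.
(182139230799201 + 134930085775815*t + 487042188808*t^2)^{81} mod (184652491992473,f) = 142650506370073 + 70291433687317*t + 40114224005266*t^2.

142650506370073 + 70291433687317*t + 40114224005266*t^2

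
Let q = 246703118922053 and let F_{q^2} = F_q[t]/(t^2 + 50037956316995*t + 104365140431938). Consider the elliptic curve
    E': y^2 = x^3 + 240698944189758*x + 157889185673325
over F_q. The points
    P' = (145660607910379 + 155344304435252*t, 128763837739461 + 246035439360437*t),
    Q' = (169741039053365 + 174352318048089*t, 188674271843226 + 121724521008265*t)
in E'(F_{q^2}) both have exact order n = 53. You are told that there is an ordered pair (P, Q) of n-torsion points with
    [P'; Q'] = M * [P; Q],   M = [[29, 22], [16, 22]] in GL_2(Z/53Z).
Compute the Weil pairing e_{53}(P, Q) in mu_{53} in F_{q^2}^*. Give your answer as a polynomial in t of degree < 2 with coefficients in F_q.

e_{53}(aP+bQ,cP+dQ) = e_{53}(P,Q)^(ad-bc); with (a,b,c,d)=(29,22,16,22) this gives the det-53 law.
Hence e(P,Q) = e(P',Q')^{48} where 48 = 21^{-1} mod 53.
Double-and-add over 110101: 6-1 doublings, 4-1 additions; each step l_{T,T}/v_{2T} or l_{T,P'}/v at Q'+S for random S.
Result: e(P',Q') = 246314455667309 + 176682947083821*t.
Hence e(P,Q) = 114754947112613 + 190811659512565*t in F_{246703118922053^2}^*.

114754947112613 + 190811659512565*t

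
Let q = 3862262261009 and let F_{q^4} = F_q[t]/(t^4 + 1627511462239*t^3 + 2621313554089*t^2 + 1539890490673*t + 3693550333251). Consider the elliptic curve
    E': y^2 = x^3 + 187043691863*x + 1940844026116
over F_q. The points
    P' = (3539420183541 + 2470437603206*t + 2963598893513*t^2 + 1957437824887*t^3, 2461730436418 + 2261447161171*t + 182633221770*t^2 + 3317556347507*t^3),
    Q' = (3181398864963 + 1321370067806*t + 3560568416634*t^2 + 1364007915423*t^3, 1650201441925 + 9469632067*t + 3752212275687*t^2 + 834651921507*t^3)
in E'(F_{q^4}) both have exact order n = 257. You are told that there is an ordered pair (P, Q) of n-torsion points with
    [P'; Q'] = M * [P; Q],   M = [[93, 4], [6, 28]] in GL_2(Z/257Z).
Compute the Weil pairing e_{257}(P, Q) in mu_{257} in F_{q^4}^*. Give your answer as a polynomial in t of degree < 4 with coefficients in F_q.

e_{257} is bilinear + alternating on E[257], so e_{257}(93*P + 4*Q, 6*P + 28*Q) = e_{257}(P,Q)^(93*28-4*6).
93*28 - 4*6 = 2580; reduced mod 257: det = 10, inverse 180.
Build f_{257,P'} and f_{257,Q'} via the 9-bit ladder of 257=100000001_2; evaluate at shifted divisors; quotient in F_{3862262261009^4}.
f_P(D_Q)/f_Q(D_P) = 35584216935 + 591665136234*t + 461687504624*t^2 + 3600123161023*t^3.
e_{257}(P,Q) = (35584216935 + 591665136234*t + 461687504624*t^2 + 3600123161023*t^3)^{180} = 250020069410 + 1815862399033*t + 350097003462*t^2 + 46994991493*t^3.

250020069410 + 1815862399033*t + 350097003462*t^2 + 46994991493*t^3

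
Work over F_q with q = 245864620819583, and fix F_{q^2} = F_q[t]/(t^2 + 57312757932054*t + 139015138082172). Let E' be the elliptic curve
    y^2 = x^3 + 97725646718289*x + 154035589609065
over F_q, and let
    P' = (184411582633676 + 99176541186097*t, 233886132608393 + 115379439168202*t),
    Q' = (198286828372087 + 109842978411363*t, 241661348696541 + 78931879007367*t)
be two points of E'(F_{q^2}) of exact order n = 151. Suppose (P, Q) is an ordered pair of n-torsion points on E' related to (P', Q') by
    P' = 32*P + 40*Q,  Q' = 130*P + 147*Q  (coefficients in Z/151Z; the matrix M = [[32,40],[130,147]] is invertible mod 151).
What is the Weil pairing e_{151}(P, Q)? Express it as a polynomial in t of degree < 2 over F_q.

e_{151}(aP+bQ,cP+dQ) = e_{151}(P,Q)^(ad-bc); with (a,b,c,d)=(32,40,130,147) this gives the det-151 law.
det(M) mod 151 = 108; its inverse in (Z/151)^* is 7 (check: 108*7 mod 151 = 1).
Run Miller on y^2=x^3+97725646718289*x+154035589609065 over F_{245864620819583}: ladder 10010111 (8 bits); e = f_P(D_Q)/f_Q(D_P).
So e_{151}(P',Q') = 11126524308359 + 169414307033155*t.
Hence e(P,Q) = 73893824841603 + 223875285085472*t in F_{245864620819583^2}^*.

73893824841603 + 223875285085472*t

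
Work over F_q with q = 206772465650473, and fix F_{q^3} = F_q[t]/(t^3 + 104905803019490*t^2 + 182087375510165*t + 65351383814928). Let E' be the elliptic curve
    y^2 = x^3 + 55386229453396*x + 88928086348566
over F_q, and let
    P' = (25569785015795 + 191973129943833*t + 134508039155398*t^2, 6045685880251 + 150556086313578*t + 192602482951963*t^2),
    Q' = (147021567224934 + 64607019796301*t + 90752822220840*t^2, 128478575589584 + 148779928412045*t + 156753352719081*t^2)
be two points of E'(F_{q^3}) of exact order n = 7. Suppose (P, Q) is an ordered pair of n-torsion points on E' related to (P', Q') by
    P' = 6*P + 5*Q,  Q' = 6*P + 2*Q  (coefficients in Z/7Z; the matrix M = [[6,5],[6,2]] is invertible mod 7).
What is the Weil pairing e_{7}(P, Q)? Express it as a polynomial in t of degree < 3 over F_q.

28017495636206 + 185138914330307*t + 71591028611286*t^2

Alternating bilinearity on E[7] (values in mu_{7} in F_{206772465650473^3}) gives e(P',Q') = e(P,Q)^det(M).
So e_{7}(P,Q) = e_{7}(P',Q')^{5}, since 3*5 = 1 mod 7.
3-bit Miller (111) on E'/F_{206772465650473} with a'=55386229453396, b'=88928086348566: accumulate tangent/chord ratios at Q'+S and P'+S'.
Miller gives e_{7}(P',Q') = 89830982763174 + 73178117488741*t + 83468449427124*t^2 in F_{206772465650473^3}.
(89830982763174 + 73178117488741*t + 83468449427124*t^2)^{5} mod (206772465650473,f) = 28017495636206 + 185138914330307*t + 71591028611286*t^2.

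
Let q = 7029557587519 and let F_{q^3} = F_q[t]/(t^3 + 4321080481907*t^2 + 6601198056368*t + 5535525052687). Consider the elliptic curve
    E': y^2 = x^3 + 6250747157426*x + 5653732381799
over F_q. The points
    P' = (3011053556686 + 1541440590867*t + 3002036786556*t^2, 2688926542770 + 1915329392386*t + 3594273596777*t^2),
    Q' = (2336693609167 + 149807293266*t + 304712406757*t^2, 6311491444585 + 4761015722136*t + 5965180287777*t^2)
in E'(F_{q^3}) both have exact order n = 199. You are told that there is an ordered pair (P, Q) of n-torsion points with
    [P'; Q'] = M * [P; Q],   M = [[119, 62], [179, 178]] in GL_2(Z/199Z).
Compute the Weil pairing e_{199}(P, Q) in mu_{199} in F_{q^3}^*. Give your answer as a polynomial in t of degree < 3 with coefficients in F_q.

Since e_{199}(P,P)=e_{199}(Q,Q)=1 and e_{199}(Q,P)=e_{199}(P,Q)^{-1}, expanding e_{199}(119*P + 62*Q,179*P + 178*Q) leaves e(P,Q)^det(M).
Hence e(P,Q) = e(P',Q')^{150} where 150 = 134^{-1} mod 199.
Build f_{199,P'} and f_{199,Q'} via the 8-bit ladder of 199=11000111_2; evaluate at shifted divisors; quotient in F_{7029557587519^3}.
f_P(D_Q)/f_Q(D_P) = 725326342092 + 2382449897211*t + 4091405944422*t^2.
Finally e_{199}(P,Q) = 3636572649456 + 3315519335849*t + 1739732762276*t^2.

3636572649456 + 3315519335849*t + 1739732762276*t^2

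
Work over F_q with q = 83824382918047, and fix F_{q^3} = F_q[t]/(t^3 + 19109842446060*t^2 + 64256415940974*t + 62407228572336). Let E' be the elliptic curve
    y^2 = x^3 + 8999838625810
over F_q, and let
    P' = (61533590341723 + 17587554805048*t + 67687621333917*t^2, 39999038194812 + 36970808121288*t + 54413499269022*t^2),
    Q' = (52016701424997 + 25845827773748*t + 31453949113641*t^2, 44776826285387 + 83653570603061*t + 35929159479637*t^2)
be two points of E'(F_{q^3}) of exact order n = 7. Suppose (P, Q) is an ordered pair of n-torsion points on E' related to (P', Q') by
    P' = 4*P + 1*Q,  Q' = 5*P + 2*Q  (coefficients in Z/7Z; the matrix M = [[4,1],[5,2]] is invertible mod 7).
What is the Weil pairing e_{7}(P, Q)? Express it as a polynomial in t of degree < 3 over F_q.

12609071597816 + 15245510691096*t + 13571932150266*t^2

The 7-Weil pairing on E[7] over F_{83824382918047} is alternating-bilinear: e_{7}(P',Q') = e_{7}(P,Q)^det(M).
det(M) mod 7 = 3; its inverse in (Z/7)^* is 5 (check: 3*5 mod 7 = 1).
3-bit Miller (111) on E'/F_{83824382918047} with a'=0, b'=8999838625810: accumulate tangent/chord ratios at Q'+S and P'+S'.
Miller gives e_{7}(P',Q') = 2761221676107 + 65692854524793*t + 16230488115807*t^2 in F_{83824382918047^3}.
Finally e_{7}(P,Q) = 12609071597816 + 15245510691096*t + 13571932150266*t^2.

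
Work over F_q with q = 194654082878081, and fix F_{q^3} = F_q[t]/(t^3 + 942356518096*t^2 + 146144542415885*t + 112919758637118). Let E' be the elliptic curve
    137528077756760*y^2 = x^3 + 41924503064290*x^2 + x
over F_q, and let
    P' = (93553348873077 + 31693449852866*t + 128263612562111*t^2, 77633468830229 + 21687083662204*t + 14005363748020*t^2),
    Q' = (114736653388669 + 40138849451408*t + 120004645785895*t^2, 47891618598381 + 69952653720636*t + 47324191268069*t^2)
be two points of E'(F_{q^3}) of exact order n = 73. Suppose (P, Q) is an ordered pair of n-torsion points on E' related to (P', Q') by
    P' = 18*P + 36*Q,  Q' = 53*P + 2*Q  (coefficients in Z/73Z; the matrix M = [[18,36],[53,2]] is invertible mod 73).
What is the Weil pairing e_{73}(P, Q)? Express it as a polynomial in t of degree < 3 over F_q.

The 73-Weil pairing on E[73] over F_{194654082878081} is alternating-bilinear: e_{73}(P',Q') = e_{73}(P,Q)^det(M).
Inverting 26 mod 73: 59. Thus e_{73}(P,Q) = e(P',Q')^{59}.
Undo Montgomery via alpha=175434033093705, beta=10382674178919: (a',b')=(165586317838354,75572472059104) over F_{194654082878081}.
Build f_{73,P'} and f_{73,Q'} via the 7-bit ladder of 73=1001001_2; evaluate at shifted divisors; quotient in F_{194654082878081^3}.
e_{73}(P',Q') = 25460874537097 + 40993255038469*t + 8826953410182*t^2.
(25460874537097 + 40993255038469*t + 8826953410182*t^2)^{59} mod (194654082878081,f) = 155001328661230 + 9355250723252*t + 32766474522638*t^2.

155001328661230 + 9355250723252*t + 32766474522638*t^2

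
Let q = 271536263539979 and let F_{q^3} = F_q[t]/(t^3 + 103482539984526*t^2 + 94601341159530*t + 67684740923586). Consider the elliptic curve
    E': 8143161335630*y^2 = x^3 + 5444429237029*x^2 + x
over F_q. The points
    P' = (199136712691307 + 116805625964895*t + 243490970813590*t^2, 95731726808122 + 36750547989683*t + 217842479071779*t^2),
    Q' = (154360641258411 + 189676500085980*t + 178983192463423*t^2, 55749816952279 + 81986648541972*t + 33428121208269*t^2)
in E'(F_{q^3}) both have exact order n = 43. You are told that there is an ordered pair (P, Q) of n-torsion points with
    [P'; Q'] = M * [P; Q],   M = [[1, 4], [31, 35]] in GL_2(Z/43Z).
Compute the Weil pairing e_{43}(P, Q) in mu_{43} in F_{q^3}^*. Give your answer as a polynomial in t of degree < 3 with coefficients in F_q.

e_{43} is bilinear + alternating on E[43], so e_{43}(1*P + 4*Q, 31*P + 35*Q) = e_{43}(P,Q)^(1*35-4*31).
1*35 - 4*31 = -89; reduced mod 43: det = 40, inverse 14.
(x,y)|->(131156697779102x+271259502409081,131156697779102y) sends E' to y^2=x^3+195220256793509*x+225072778662366.
Build f_{43,P'} and f_{43,Q'} via the 6-bit ladder of 43=101011_2; evaluate at shifted divisors; quotient in F_{271536263539979^3}.
So e_{43}(P',Q') = 69933344141691 + 102403358247516*t + 122154837185861*t^2.
(69933344141691 + 102403358247516*t + 122154837185861*t^2)^{14} mod (271536263539979,f) = 128190834624817 + 181635715205207*t + 120021739088878*t^2.

128190834624817 + 181635715205207*t + 120021739088878*t^2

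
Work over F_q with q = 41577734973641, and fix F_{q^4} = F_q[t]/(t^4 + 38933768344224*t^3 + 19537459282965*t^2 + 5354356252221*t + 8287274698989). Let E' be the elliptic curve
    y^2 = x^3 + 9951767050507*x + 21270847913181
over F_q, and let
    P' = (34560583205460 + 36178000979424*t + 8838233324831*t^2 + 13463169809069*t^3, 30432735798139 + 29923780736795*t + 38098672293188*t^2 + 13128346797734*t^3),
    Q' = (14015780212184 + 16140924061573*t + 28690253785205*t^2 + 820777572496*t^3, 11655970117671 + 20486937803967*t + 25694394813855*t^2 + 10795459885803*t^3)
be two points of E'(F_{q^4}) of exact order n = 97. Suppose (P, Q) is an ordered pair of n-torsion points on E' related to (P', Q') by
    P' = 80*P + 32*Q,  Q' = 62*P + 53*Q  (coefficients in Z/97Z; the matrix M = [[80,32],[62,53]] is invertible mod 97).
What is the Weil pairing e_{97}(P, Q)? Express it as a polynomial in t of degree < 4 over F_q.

9986759699022 + 35900622965415*t + 11622794442531*t^2 + 9232581143817*t^3

e_{97}(aP+bQ,cP+dQ) = e_{97}(P,Q)^(ad-bc); with (a,b,c,d)=(80,32,62,53) this gives the det-97 law.
det(M) mod 97 = 25; its inverse in (Z/97)^* is 66 (check: 25*66 mod 97 = 1).
Double-and-add over 1100001: 7-1 doublings, 3-1 additions; each step l_{T,T}/v_{2T} or l_{T,P'}/v at Q'+S for random S.
So e_{97}(P',Q') = 6998460262196 + 17786683155292*t + 16956669255087*t^2 + 33860477946399*t^3.
Hence e(P,Q) = 9986759699022 + 35900622965415*t + 11622794442531*t^2 + 9232581143817*t^3 in F_{41577734973641^4}^*.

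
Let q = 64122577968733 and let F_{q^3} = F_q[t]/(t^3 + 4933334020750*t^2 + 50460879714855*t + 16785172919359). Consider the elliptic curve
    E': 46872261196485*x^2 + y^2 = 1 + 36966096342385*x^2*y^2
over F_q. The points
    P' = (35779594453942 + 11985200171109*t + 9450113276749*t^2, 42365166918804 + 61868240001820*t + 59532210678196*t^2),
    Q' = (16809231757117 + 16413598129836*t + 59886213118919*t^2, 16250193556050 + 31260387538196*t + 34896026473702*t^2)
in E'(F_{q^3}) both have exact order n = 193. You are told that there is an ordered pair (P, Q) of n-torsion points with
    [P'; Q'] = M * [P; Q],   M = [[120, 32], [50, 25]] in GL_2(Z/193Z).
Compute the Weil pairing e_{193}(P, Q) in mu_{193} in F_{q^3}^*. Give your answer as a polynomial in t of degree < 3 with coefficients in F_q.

The 193-Weil pairing on E[193] over F_{64122577968733} is alternating-bilinear: e_{193}(P',Q') = e_{193}(P,Q)^det(M).
120*25 - 32*50 = 1400; reduced mod 193: det = 49, inverse 130.
Edwards->Montgomery: u=(1+y)/(1-y), v=u/x -> 51486982112648v^2=u^3+28559602526596u^2+u; then x_W=2476541213525u+35347252246056: y^2=x^3+60763416608200.
Run Miller on y^2=x^3+60763416608200 over F_{64122577968733}: ladder 11000001 (8 bits); e = f_P(D_Q)/f_Q(D_P).
e_{193}(P',Q') = 29843426065888 + 56293441657949*t + 16998933428708*t^2.
e_{193}(P,Q) = (29843426065888 + 56293441657949*t + 16998933428708*t^2)^{130} = 3871218447834 + 56638092935395*t + 8398587123057*t^2.

3871218447834 + 56638092935395*t + 8398587123057*t^2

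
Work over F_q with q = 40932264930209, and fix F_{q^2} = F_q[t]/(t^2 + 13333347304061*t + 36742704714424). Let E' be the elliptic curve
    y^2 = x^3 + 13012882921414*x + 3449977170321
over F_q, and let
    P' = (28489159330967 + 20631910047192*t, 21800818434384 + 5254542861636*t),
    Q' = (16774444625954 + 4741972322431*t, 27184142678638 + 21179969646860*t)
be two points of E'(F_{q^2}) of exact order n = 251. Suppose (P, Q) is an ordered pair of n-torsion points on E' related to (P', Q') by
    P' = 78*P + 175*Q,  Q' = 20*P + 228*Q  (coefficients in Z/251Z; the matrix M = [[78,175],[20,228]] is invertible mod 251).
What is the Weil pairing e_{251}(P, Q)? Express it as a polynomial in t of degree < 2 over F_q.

39937668866901 + 14483411589312*t

e_{251} is bilinear + alternating on E[251], so e_{251}(78*P + 175*Q, 20*P + 228*Q) = e_{251}(P,Q)^(78*228-175*20).
Inverting 228 mod 251: 120. Thus e_{251}(P,Q) = e(P',Q')^{120}.
Miller loop for e_{251} over F_{40932264930209^2}: bits of 251 = 11111011; 7 double steps + 6 add steps, l/v at each.
f_P(D_Q)/f_Q(D_P) = 12393686961427 + 40583859482079*t.
(12393686961427 + 40583859482079*t)^{120} mod (40932264930209,f) = 39937668866901 + 14483411589312*t.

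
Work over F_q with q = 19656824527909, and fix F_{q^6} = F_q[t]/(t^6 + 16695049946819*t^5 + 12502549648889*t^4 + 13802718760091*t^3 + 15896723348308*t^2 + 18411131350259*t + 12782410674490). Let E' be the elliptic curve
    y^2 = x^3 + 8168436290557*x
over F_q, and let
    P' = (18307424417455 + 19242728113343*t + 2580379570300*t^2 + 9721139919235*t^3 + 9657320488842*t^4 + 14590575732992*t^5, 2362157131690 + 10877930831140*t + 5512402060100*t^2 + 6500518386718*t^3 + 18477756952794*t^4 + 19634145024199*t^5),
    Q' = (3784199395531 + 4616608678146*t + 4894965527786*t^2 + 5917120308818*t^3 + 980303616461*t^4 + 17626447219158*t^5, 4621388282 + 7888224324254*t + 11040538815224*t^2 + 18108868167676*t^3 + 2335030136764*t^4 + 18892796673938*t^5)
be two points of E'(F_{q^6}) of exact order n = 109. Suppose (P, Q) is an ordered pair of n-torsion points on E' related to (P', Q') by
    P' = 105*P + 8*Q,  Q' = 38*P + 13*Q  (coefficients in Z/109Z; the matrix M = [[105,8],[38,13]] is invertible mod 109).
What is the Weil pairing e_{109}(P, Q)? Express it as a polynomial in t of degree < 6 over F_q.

The 109-Weil pairing on E[109] over F_{19656824527909} is alternating-bilinear: e_{109}(P',Q') = e_{109}(P,Q)^det(M).
So e_{109}(P,Q) = e_{109}(P',Q')^{15}, since 80*15 = 1 mod 109.
Double-and-add over 1101101: 7-1 doublings, 5-1 additions; each step l_{T,T}/v_{2T} or l_{T,P'}/v at Q'+S for random S.
The quotient is 2572426645248 + 3072662280198*t + 10672623671813*t^2 + 12523428258697*t^3 + 10866215728223*t^4 + 4652789098502*t^5.
Hence e(P,Q) = 6855340904281 + 17043380556136*t + 15716331432844*t^2 + 7579210099256*t^3 + 14051162476408*t^4 + 3406923110196*t^5 in F_{19656824527909^6}^*.

6855340904281 + 17043380556136*t + 15716331432844*t^2 + 7579210099256*t^3 + 14051162476408*t^4 + 3406923110196*t^5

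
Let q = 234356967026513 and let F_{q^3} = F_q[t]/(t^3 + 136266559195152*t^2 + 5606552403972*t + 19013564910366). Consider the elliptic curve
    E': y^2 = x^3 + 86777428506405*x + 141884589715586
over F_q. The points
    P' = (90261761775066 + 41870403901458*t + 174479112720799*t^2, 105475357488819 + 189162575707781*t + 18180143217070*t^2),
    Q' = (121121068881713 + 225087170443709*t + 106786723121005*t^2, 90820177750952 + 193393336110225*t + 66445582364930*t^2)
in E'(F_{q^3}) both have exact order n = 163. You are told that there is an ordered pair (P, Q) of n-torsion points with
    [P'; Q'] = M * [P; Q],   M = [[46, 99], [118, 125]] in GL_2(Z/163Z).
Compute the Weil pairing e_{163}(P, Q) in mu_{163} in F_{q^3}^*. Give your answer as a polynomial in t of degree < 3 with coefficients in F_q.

The 163-Weil pairing on E[163] over F_{234356967026513} is alternating-bilinear: e_{163}(P',Q') = e_{163}(P,Q)^det(M).
Inverting 99 mod 163: 28. Thus e_{163}(P,Q) = e(P',Q')^{28}.
Miller loop for e_{163} over F_{234356967026513^3}: bits of 163 = 10100011; 7 double steps + 3 add steps, l/v at each.
Miller gives e_{163}(P',Q') = 103325343724707 + 62715853183694*t + 92819673615360*t^2 in F_{234356967026513^3}.
e_{163}(P,Q) = (103325343724707 + 62715853183694*t + 92819673615360*t^2)^{28} = 214700600064275 + 19361894758434*t + 5568080740583*t^2.

214700600064275 + 19361894758434*t + 5568080740583*t^2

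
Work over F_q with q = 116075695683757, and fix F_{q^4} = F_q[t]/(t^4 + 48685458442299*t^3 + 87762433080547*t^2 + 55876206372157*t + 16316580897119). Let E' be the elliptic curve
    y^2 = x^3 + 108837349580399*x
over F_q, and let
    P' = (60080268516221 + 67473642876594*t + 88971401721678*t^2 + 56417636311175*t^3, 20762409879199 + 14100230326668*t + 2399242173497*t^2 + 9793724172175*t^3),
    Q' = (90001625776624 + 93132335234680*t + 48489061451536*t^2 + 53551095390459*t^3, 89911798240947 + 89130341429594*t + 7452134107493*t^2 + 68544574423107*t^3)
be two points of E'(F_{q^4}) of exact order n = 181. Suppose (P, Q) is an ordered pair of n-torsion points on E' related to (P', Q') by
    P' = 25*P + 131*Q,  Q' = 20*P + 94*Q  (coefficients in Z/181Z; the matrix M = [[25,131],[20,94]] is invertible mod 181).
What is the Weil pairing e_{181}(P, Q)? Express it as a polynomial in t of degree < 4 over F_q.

63673118748067 + 48783934330308*t + 101237969878265*t^2 + 41092792666908*t^3

Alternating bilinearity on E[181] (values in mu_{181} in F_{116075695683757^4}) gives e(P',Q') = e(P,Q)^det(M).
So e_{181}(P,Q) = e_{181}(P',Q')^{61}, since 92*61 = 1 mod 181.
Miller loop for e_{181} over F_{116075695683757^4}: bits of 181 = 10110101; 7 double steps + 4 add steps, l/v at each.
So e_{181}(P',Q') = 48098032492231 + 9615227625306*t + 75002367210428*t^2 + 27216881897248*t^3.
Thus e_{181}(P,Q) = 63673118748067 + 48783934330308*t + 101237969878265*t^2 + 41092792666908*t^3.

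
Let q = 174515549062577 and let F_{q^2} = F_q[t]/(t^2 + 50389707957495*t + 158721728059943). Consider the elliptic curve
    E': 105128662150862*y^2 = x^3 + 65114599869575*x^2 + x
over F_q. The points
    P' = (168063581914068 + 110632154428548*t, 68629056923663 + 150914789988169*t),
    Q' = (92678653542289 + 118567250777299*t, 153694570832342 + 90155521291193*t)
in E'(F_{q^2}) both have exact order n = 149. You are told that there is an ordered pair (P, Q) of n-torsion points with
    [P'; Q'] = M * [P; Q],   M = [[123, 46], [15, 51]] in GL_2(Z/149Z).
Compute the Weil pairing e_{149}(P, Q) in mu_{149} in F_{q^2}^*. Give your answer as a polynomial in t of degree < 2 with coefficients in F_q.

e_{149} is bilinear + alternating on E[149], so e_{149}(123*P + 46*Q, 15*P + 51*Q) = e_{149}(P,Q)^(123*51-46*15).
Inverting 70 mod 149: 66. Thus e_{149}(P,Q) = e(P',Q')^{66}.
(x,y)|->(8537442544069x+54324953452973,8537442544069y) sends E' to y^2=x^3+51094910346673*x+29564193231951.
Run Miller on y^2=x^3+51094910346673*x+29564193231951 over F_{174515549062577}: ladder 10010101 (8 bits); e = f_P(D_Q)/f_Q(D_P).
The quotient is 64691608076929 + 89063840529090*t.
Finally e_{149}(P,Q) = 109478843066470 + 100274040147737*t.

109478843066470 + 100274040147737*t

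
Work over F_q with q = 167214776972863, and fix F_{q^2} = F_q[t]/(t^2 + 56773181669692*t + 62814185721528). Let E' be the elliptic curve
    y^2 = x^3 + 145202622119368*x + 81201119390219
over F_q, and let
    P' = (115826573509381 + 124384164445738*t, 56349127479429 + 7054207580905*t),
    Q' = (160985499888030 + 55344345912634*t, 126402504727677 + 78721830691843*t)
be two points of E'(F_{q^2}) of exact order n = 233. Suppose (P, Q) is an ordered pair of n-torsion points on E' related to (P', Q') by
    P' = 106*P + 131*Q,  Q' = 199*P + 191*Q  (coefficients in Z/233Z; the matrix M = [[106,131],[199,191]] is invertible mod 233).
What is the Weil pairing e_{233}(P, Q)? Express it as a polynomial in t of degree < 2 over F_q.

162185678058990 + 66066094990711*t

Alternating bilinearity on E[233] (values in mu_{233} in F_{167214776972863^2}) gives e(P',Q') = e(P,Q)^det(M).
Hence e(P,Q) = e(P',Q')^{117} where 117 = 2^{-1} mod 233.
8-bit Miller (11101001) on E'/F_{167214776972863} with a'=145202622119368, b'=81201119390219: accumulate tangent/chord ratios at Q'+S and P'+S'.
The quotient is 67691639087381 + 160543188560901*t.
(67691639087381 + 160543188560901*t)^{117} mod (167214776972863,f) = 162185678058990 + 66066094990711*t.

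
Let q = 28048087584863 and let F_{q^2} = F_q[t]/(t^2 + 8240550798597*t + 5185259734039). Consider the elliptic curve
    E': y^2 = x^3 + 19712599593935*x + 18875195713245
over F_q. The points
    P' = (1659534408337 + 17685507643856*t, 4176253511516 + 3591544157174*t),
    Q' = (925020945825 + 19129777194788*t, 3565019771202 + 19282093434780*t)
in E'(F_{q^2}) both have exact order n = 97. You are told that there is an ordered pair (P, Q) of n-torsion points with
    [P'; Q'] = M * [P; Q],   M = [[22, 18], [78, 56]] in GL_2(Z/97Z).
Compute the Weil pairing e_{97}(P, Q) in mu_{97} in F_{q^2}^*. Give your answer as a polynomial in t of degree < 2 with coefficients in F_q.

1984128479144 + 6741632126660*t

Since e_{97}(P,P)=e_{97}(Q,Q)=1 and e_{97}(Q,P)=e_{97}(P,Q)^{-1}, expanding e_{97}(22*P + 18*Q,78*P + 56*Q) leaves e(P,Q)^det(M).
So e_{97}(P,Q) = e_{97}(P',Q')^{75}, since 22*75 = 1 mod 97.
Double-and-add over 1100001: 7-1 doublings, 3-1 additions; each step l_{T,T}/v_{2T} or l_{T,P'}/v at Q'+S for random S.
So e_{97}(P',Q') = 23901882172864 + 11228199753160*t.
Hence e(P,Q) = 1984128479144 + 6741632126660*t in F_{28048087584863^2}^*.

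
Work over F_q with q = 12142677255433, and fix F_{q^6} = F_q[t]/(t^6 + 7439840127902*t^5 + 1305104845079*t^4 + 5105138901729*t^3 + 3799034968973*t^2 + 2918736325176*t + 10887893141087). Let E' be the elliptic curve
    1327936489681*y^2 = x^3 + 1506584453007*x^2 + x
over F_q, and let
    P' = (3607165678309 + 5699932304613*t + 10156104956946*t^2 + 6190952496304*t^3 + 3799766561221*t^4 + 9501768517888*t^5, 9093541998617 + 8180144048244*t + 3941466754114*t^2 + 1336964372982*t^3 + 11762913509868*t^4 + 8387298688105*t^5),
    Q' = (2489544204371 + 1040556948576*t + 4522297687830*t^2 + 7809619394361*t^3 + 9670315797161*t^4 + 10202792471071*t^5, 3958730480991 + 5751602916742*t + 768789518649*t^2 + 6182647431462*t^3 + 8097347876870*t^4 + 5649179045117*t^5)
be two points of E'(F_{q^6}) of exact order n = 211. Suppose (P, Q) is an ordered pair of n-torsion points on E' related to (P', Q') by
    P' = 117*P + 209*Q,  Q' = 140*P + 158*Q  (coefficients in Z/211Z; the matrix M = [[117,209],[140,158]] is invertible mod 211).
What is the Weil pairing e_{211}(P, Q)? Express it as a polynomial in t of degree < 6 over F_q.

3769566201217 + 3168757816372*t + 107656266189*t^2 + 10133628867855*t^3 + 1592597504490*t^4 + 10087140992701*t^5

Alternating bilinearity on E[211] (values in mu_{211} in F_{12142677255433^6}) gives e(P',Q') = e(P,Q)^det(M).
Inverting 198 mod 211: 146. Thus e_{211}(P,Q) = e(P',Q')^{146}.
Undo Montgomery via alpha=6699109799666, beta=3367572319999: (a',b')=(0,7787850139957) over F_{12142677255433}.
Double-and-add over 11010011: 8-1 doublings, 5-1 additions; each step l_{T,T}/v_{2T} or l_{T,P'}/v at Q'+S for random S.
Result: e(P',Q') = 3739545066673 + 2884722438131*t + 11449131509503*t^2 + 4097091984008*t^3 + 11221739800265*t^4 + 6207903697376*t^5.
(3739545066673 + 2884722438131*t + 11449131509503*t^2 + 4097091984008*t^3 + 11221739800265*t^4 + 6207903697376*t^5)^{146} mod (12142677255433,f) = 3769566201217 + 3168757816372*t + 107656266189*t^2 + 10133628867855*t^3 + 1592597504490*t^4 + 10087140992701*t^5.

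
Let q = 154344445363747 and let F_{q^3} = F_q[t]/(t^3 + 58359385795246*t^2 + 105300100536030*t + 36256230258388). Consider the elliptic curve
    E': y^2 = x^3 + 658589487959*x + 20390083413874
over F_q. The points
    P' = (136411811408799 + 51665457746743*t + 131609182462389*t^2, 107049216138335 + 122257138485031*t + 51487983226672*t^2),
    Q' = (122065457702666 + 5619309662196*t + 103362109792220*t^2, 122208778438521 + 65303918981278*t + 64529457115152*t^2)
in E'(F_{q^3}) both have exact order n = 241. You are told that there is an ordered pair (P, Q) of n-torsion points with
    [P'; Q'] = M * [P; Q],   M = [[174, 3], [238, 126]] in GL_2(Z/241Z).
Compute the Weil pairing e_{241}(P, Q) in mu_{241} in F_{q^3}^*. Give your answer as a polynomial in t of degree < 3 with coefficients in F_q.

9742506514962 + 93064822757584*t + 111541630831601*t^2

Since e_{241}(P,P)=e_{241}(Q,Q)=1 and e_{241}(Q,P)=e_{241}(P,Q)^{-1}, expanding e_{241}(174*P + 3*Q,238*P + 126*Q) leaves e(P,Q)^det(M).
Hence e(P,Q) = e(P',Q')^{121} where 121 = 2^{-1} mod 241.
8-bit Miller (11110001) on E'/F_{154344445363747} with a'=658589487959, b'=20390083413874: accumulate tangent/chord ratios at Q'+S and P'+S'.
Result: e(P',Q') = 153499388739170 + 20622953918361*t + 83165729309033*t^2.
Hence e(P,Q) = 9742506514962 + 93064822757584*t + 111541630831601*t^2 in F_{154344445363747^3}^*.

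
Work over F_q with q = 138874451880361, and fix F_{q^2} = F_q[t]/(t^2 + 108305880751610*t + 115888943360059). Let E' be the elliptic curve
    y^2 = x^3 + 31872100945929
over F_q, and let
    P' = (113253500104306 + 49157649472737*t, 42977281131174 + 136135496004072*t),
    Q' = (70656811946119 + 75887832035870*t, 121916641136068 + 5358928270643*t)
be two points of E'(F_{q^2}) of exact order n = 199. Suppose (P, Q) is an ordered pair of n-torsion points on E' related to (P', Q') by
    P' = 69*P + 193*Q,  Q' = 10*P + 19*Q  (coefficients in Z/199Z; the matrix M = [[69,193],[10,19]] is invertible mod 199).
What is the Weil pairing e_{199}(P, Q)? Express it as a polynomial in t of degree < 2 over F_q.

101837980007171 + 99590234838505*t

e_{199} is bilinear + alternating on E[199], so e_{199}(69*P + 193*Q, 10*P + 19*Q) = e_{199}(P,Q)^(69*19-193*10).
Inverting 177 mod 199: 9. Thus e_{199}(P,Q) = e(P',Q')^{9}.
Run Miller on y^2=x^3+31872100945929 over F_{138874451880361}: ladder 11000111 (8 bits); e = f_P(D_Q)/f_Q(D_P).
Miller gives e_{199}(P',Q') = 14377719507900 + 14070288789109*t in F_{138874451880361^2}.
Hence e(P,Q) = 101837980007171 + 99590234838505*t in F_{138874451880361^2}^*.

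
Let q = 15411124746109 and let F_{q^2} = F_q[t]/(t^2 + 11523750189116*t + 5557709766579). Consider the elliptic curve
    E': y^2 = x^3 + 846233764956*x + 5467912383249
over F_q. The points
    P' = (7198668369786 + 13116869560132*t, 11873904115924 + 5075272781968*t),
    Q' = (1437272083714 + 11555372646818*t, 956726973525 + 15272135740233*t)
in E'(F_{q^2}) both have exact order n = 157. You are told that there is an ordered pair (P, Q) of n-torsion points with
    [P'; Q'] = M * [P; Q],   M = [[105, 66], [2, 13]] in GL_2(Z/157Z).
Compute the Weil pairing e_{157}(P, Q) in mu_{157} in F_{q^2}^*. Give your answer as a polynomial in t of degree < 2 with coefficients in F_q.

4413203867840 + 14834560481554*t

Under M = [[105,66],[2,13]] in GL_2(Z/157), e_{157}(P',Q') = e_{157}(P,Q)^(105*13-66*2 mod 157).
det(M) mod 157 = 134; its inverse in (Z/157)^* is 116 (check: 134*116 mod 157 = 1).
Double-and-add over 10011101: 8-1 doublings, 5-1 additions; each step l_{T,T}/v_{2T} or l_{T,P'}/v at Q'+S for random S.
So e_{157}(P',Q') = 9164460127856 + 2723609990763*t.
e_{157}(P,Q) = (9164460127856 + 2723609990763*t)^{116} = 4413203867840 + 14834560481554*t.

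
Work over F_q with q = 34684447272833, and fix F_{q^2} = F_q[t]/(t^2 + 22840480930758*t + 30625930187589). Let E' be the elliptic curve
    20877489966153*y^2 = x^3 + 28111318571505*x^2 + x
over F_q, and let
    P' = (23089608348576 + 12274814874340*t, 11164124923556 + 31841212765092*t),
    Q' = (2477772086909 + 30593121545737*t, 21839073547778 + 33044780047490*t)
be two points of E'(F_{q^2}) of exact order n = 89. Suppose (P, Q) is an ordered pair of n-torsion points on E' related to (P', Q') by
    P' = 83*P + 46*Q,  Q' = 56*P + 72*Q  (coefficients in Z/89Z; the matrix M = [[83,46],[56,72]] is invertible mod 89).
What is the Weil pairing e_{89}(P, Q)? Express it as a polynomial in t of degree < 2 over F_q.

23744135397128 + 28359292265825*t

e_{89} is bilinear + alternating on E[89], so e_{89}(83*P + 46*Q, 56*P + 72*Q) = e_{89}(P,Q)^(83*72-46*56).
det(M) mod 89 = 18; its inverse in (Z/89)^* is 5 (check: 18*5 mod 89 = 1).
Set x_W=9380859487258*u+430086981771, y_W=9380859487258*v; then E': y_W^2=x_W^3+28185537252218*x_W+20825330531658.
n = 89 = (1011001)_2 (7 bits, wt 4); accumulate f_{89,P'}(Q'+S)/f_{89,P'}(S) along the 6-step ladder.
Miller gives e_{89}(P',Q') = 30880468285693 + 25619869317112*t in F_{34684447272833^2}.
e_{89}(P,Q) = (30880468285693 + 25619869317112*t)^{5} = 23744135397128 + 28359292265825*t.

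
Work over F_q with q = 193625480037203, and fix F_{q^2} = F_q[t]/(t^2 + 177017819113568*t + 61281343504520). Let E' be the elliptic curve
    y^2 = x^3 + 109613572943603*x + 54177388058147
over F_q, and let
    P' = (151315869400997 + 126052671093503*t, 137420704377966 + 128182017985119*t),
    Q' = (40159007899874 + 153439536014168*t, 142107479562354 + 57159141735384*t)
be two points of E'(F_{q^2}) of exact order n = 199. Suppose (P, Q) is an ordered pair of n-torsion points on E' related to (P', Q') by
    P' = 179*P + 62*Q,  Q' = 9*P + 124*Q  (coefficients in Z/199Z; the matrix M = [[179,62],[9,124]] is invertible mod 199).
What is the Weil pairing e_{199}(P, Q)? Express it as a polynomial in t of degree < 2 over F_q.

The 199-Weil pairing on E[199] over F_{193625480037203} is alternating-bilinear: e_{199}(P',Q') = e_{199}(P,Q)^det(M).
det(M) mod 199 = 146; its inverse in (Z/199)^* is 15 (check: 146*15 mod 199 = 1).
8-bit Miller (11000111) on E'/F_{193625480037203} with a'=109613572943603, b'=54177388058147: accumulate tangent/chord ratios at Q'+S and P'+S'.
So e_{199}(P',Q') = 162375186863683 + 72846083089449*t.
Finally e_{199}(P,Q) = 173354455025212 + 65917660003826*t.

173354455025212 + 65917660003826*t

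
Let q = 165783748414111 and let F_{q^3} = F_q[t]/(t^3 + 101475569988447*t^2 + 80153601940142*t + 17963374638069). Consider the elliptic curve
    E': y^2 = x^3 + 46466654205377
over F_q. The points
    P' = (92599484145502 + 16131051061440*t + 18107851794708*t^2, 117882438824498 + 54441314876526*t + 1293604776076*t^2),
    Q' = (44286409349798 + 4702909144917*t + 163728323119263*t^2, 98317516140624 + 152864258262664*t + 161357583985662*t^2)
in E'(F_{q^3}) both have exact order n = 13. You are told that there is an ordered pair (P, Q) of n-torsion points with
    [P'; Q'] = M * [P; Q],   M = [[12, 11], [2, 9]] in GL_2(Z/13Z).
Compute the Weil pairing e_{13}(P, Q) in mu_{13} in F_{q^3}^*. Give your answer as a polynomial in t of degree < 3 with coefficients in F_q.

150810164461632 + 88222843750410*t + 52494916966558*t^2

Since e_{13}(P,P)=e_{13}(Q,Q)=1 and e_{13}(Q,P)=e_{13}(P,Q)^{-1}, expanding e_{13}(12*P + 11*Q,2*P + 9*Q) leaves e(P,Q)^det(M).
So e_{13}(P,Q) = e_{13}(P',Q')^{5}, since 8*5 = 1 mod 13.
n = 13 = (1101)_2 (4 bits, wt 3); accumulate f_{13,P'}(Q'+S)/f_{13,P'}(S) along the 3-step ladder.
So e_{13}(P',Q') = 33261571561328 + 20499073136627*t + 16876468245209*t^2.
Raise to 5: e(P,Q) = 150810164461632 + 88222843750410*t + 52494916966558*t^2 in mu_{13}.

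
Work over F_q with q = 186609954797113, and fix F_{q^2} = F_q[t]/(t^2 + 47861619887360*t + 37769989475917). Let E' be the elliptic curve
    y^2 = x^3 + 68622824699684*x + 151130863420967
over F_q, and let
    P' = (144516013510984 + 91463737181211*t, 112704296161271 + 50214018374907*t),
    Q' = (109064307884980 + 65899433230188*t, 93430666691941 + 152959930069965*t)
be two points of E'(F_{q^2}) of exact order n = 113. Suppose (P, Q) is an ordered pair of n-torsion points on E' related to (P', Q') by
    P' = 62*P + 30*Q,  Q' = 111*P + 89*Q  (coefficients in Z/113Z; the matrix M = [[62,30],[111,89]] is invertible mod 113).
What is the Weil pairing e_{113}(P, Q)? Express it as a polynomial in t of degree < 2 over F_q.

e_{113}(aP+bQ,cP+dQ) = e_{113}(P,Q)^(ad-bc); with (a,b,c,d)=(62,30,111,89) this gives the det-113 law.
Inverting 41 mod 113: 102. Thus e_{113}(P,Q) = e(P',Q')^{102}.
Miller loop for e_{113} over F_{186609954797113^2}: bits of 113 = 1110001; 6 double steps + 3 add steps, l/v at each.
Miller gives e_{113}(P',Q') = 61356909502095 + 53793660586907*t in F_{186609954797113^2}.
Thus e_{113}(P,Q) = 120529069503667 + 44849358084332*t.

120529069503667 + 44849358084332*t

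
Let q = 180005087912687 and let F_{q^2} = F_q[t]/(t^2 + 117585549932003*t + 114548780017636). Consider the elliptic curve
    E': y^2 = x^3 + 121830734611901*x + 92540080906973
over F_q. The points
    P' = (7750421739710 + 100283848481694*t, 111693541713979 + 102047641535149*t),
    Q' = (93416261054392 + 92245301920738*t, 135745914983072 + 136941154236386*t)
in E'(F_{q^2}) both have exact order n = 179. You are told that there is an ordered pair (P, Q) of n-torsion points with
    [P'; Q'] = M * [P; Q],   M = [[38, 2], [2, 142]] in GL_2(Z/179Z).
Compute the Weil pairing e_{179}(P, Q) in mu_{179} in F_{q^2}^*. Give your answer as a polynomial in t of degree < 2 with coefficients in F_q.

64128504143737 + 62363835356896*t

Since e_{179}(P,P)=e_{179}(Q,Q)=1 and e_{179}(Q,P)=e_{179}(P,Q)^{-1}, expanding e_{179}(38*P + 2*Q,2*P + 142*Q) leaves e(P,Q)^det(M).
Hence e(P,Q) = e(P',Q')^{57} where 57 = 22^{-1} mod 179.
8-bit Miller (10110011) on E'/F_{180005087912687} with a'=121830734611901, b'=92540080906973: accumulate tangent/chord ratios at Q'+S and P'+S'.
Miller gives e_{179}(P',Q') = 82414033104732 + 72786390930435*t in F_{180005087912687^2}.
Finally e_{179}(P,Q) = 64128504143737 + 62363835356896*t.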